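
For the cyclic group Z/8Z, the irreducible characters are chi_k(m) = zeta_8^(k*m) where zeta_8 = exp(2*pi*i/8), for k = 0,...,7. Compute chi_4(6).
chi_4(6) = zeta_8^24 = 1

Explanation: chi_4(6) = zeta_8^(4*6) = zeta_8^24. Since zeta_8^8 = 1, this equals zeta_8^0 = exp(2*pi*i*0/8) = 1.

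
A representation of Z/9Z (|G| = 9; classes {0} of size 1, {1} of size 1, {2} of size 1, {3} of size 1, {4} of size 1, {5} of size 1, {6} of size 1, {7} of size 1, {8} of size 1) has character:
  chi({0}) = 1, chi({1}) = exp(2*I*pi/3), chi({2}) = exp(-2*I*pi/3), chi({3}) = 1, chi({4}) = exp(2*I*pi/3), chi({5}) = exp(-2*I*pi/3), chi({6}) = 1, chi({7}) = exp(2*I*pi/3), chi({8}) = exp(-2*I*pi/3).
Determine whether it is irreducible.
Irreducible: <chi, chi> = 1.

Working: <chi, chi> = (1/|G|) sum_C |C| * |chi(C)|^2 = (1/9)[1*|1|^2 + 1*|exp(2*I*pi/3)|^2 + 1*|exp(-2*I*pi/3)|^2 + 1*|1|^2 + 1*|exp(2*I*pi/3)|^2 + 1*|exp(-2*I*pi/3)|^2 + 1*|1|^2 + 1*|exp(2*I*pi/3)|^2 + 1*|exp(-2*I*pi/3)|^2]
  = (1/9)[(1) + (1) + (1) + (1) + (1) + (1) + (1) + (1) + (1)] = 9/9 = 1.
(Exp terms are combined using exp(i*s)*conj(exp(i*t)) = exp(i*(s-t)), and sums of them are collapsed using the identity that for every m > 1 the m distinct m-th roots of unity sum to 0, e.g. 1 + exp(2*I*pi/3) + exp(-2*I*pi/3) = 0.)
A character is irreducible iff <chi, chi> = 1, so this representation is irreducible.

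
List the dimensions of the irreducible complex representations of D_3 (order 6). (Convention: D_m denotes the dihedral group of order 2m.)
Dimensions: 1, 1, 2

Solution. There are 3 irreducibles (= number of conjugacy classes). Their dimensions d_i satisfy sum d_i^2 = |G| = 6: 1 + 1 + 4 = 6.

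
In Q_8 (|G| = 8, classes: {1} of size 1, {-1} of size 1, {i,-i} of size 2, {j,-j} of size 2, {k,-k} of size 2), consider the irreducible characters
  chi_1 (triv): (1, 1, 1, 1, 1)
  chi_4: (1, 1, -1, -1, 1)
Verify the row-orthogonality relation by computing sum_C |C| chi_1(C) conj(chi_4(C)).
Sum = 0; so <chi_1, chi_4> = 0 (distinct irreducibles are orthogonal).

Compute term by term over conjugacy classes (|C| * chi_1(C) * conj(chi_4(C))):
  1*(1)*conj(1) + 1*(1)*conj(1) + 2*(1)*conj(-1) + 2*(1)*conj(-1) + 2*(1)*conj(1)
  = (1) + (1) + (-2) + (-2) + (2)
  = 0.
Dividing by |G| = 8 gives 0/8 = 0, matching the row-orthogonality relation <chi_1, chi_4> = [chi_1 = chi_4].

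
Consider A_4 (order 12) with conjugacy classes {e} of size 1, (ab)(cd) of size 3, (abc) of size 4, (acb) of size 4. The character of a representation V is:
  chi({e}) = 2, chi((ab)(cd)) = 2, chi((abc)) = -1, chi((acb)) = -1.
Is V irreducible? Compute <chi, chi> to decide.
Not irreducible (reducible): <chi, chi> = 2 > 1.

Argument: <chi, chi> = (1/|G|) sum_C |C| * |chi(C)|^2 = (1/12)[1*|2|^2 + 3*|2|^2 + 4*|-1|^2 + 4*|-1|^2]
  = (1/12)[(4) + (12) + (4) + (4)] = 24/12 = 2.
(Exp terms are combined using exp(i*s)*conj(exp(i*t)) = exp(i*(s-t)), and sums of them are collapsed using the identity that for every m > 1 the m distinct m-th roots of unity sum to 0, e.g. 1 + exp(2*I*pi/3) + exp(-2*I*pi/3) = 0.)
A character is irreducible iff <chi, chi> = 1, so this representation is reducible.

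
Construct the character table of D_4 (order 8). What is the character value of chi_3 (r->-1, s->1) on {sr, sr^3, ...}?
Conjugacy classes: {e} of size 1, {r^2} of size 1, {r^1, r^3} of size 2, {s, sr^2, ...} of size 2, {sr, sr^3, ...} of size 2.
Character table:
  irrep \ class              {e} (size 1)  {r^2} (size 1)  {r^1, r^3} (size 2)  {s, sr^2, ...} (size 2)  {sr, sr^3, ...} (size 2)
  chi_1 (triv)               1             1               1                    1                        1                       
  chi_2 (sign: r->1, s->-1)  1             1               1                    -1                       -1                      
  chi_3 (r->-1, s->1)        1             1               -1                   1                        -1                      
  chi_4 (r->-1, s->-1)       1             1               -1                   -1                       1                       
  chi_5 (2d, j=1)            2             -2              0                    0                        0                       

Spot check: chi_3 (r->-1, s->1) on {sr, sr^3, ...} = -1.

D_4 has order 2*4 = 8 with 5 conjugacy classes, hence 5 irreducibles. Sum of squared dims 1 + 1 + 1 + 1 + 4 = 8 = |G|. Linear characters come from the abelianisation; the 2-dimensional irreps have character r^k -> 2*cos(2*pi*j*k/4), reflections -> 0.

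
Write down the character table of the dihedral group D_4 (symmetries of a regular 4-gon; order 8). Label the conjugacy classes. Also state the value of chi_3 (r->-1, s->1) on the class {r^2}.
Conjugacy classes: {e} of size 1, {r^2} of size 1, {r^1, r^3} of size 2, {s, sr^2, ...} of size 2, {sr, sr^3, ...} of size 2.
Character table:
  irrep \ class              {e} (size 1)  {r^2} (size 1)  {r^1, r^3} (size 2)  {s, sr^2, ...} (size 2)  {sr, sr^3, ...} (size 2)
  chi_1 (triv)               1             1               1                    1                        1                       
  chi_2 (sign: r->1, s->-1)  1             1               1                    -1                       -1                      
  chi_3 (r->-1, s->1)        1             1               -1                   1                        -1                      
  chi_4 (r->-1, s->-1)       1             1               -1                   -1                       1                       
  chi_5 (2d, j=1)            2             -2              0                    0                        0                       

Spot check: chi_3 (r->-1, s->1) on {r^2} = 1.

Argument: D_4 has order 2*4 = 8 with 5 conjugacy classes, hence 5 irreducibles. Sum of squared dims 1 + 1 + 1 + 1 + 4 = 8 = |G|. Linear characters come from the abelianisation; the 2-dimensional irreps have character r^k -> 2*cos(2*pi*j*k/4), reflections -> 0.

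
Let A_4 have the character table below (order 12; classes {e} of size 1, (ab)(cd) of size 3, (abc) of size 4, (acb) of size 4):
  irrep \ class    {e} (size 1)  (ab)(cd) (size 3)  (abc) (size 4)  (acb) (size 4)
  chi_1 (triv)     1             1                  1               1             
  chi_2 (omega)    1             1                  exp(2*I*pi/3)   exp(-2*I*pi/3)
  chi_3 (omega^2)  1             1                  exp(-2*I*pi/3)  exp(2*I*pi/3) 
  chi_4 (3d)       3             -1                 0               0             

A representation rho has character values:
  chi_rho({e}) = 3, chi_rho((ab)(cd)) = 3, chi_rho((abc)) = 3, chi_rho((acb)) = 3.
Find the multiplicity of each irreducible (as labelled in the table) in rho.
Multiplicities: chi_1: 3, chi_2: 0, chi_3: 0, chi_4: 0.

Use <chi_rho, chi> = (1/|G|) sum_C |C| * chi_rho(C) * conj(chi(C)) with |G| = 12 for each irreducible chi in the table:
  <chi_rho, chi_1> = (1/12)[1*(3)*conj(1) + 3*(3)*conj(1) + 4*(3)*conj(1) + 4*(3)*conj(1)]
      = (1/12)[(3) + (9) + (12) + (12)] = 36/12 = 3
  <chi_rho, chi_2> = (1/12)[1*(3)*conj(1) + 3*(3)*conj(1) + 4*(3)*conj(exp(2*I*pi/3)) + 4*(3)*conj(exp(-2*I*pi/3))]
      = (1/12)[(3) + (9) + (12*exp(-2*I*pi/3)) + (12*exp(2*I*pi/3))] = 0/12 = 0
  <chi_rho, chi_3> = (1/12)[1*(3)*conj(1) + 3*(3)*conj(1) + 4*(3)*conj(exp(-2*I*pi/3)) + 4*(3)*conj(exp(2*I*pi/3))]
      = (1/12)[(3) + (9) + (12*exp(2*I*pi/3)) + (12*exp(-2*I*pi/3))] = 0/12 = 0
  <chi_rho, chi_4> = (1/12)[1*(3)*conj(3) + 3*(3)*conj(-1) + 4*(3)*conj(0) + 4*(3)*conj(0)]
      = (1/12)[(9) + (-9) + (0) + (0)] = 0/12 = 0
(Exp terms are combined using exp(i*s)*conj(exp(i*t)) = exp(i*(s-t)), and sums of them are collapsed using the identity that for every m > 1 the m distinct m-th roots of unity sum to 0, e.g. 1 + exp(2*I*pi/3) + exp(-2*I*pi/3) = 0.)
Dimension check: dim(rho) = sum (mult * dim) = 3*1 + 0*1 + 0*1 + 0*3 = 3 = chi_rho(e) = 3.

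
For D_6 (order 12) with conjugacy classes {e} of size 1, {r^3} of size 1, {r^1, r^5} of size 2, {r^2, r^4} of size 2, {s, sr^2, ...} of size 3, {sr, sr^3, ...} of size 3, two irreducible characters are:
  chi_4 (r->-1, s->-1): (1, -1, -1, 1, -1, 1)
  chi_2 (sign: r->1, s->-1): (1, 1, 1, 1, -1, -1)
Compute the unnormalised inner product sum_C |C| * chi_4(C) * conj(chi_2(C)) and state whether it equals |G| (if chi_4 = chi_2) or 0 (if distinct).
Sum = 0; so <chi_4, chi_2> = 0 (distinct irreducibles are orthogonal).

Compute term by term over conjugacy classes (|C| * chi_4(C) * conj(chi_2(C))):
  1*(1)*conj(1) + 1*(-1)*conj(1) + 2*(-1)*conj(1) + 2*(1)*conj(1) + 3*(-1)*conj(-1) + 3*(1)*conj(-1)
  = (1) + (-1) + (-2) + (2) + (3) + (-3)
  = 0.
Dividing by |G| = 12 gives 0/12 = 0, matching the row-orthogonality relation <chi_4, chi_2> = [chi_4 = chi_2].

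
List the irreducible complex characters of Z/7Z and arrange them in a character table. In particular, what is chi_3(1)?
Character table of Z/7Z (irreps indexed chi_0,...,chi_6 with chi_k(m) = zeta_7^(k*m), zeta_7 = exp(2*pi*i/7)):
  irrep \ class  {0} (size 1)  {1} (size 1)    {2} (size 1)    {3} (size 1)    {4} (size 1)    {5} (size 1)    {6} (size 1)  
  chi_0          1             1               1               1               1               1               1             
  chi_1          1             exp(2*I*pi/7)   exp(4*I*pi/7)   exp(6*I*pi/7)   exp(-6*I*pi/7)  exp(-4*I*pi/7)  exp(-2*I*pi/7)
  chi_2          1             exp(4*I*pi/7)   exp(-6*I*pi/7)  exp(-2*I*pi/7)  exp(2*I*pi/7)   exp(6*I*pi/7)   exp(-4*I*pi/7)
  chi_3          1             exp(6*I*pi/7)   exp(-2*I*pi/7)  exp(4*I*pi/7)   exp(-4*I*pi/7)  exp(2*I*pi/7)   exp(-6*I*pi/7)
  chi_4          1             exp(-6*I*pi/7)  exp(2*I*pi/7)   exp(-4*I*pi/7)  exp(4*I*pi/7)   exp(-2*I*pi/7)  exp(6*I*pi/7) 
  chi_5          1             exp(-4*I*pi/7)  exp(6*I*pi/7)   exp(2*I*pi/7)   exp(-2*I*pi/7)  exp(-6*I*pi/7)  exp(4*I*pi/7) 
  chi_6          1             exp(-2*I*pi/7)  exp(-4*I*pi/7)  exp(-6*I*pi/7)  exp(6*I*pi/7)   exp(4*I*pi/7)   exp(2*I*pi/7) 

Spot check: chi_3(1) = zeta_7^(3*1) = zeta_7^3 = exp(6*I*pi/7).

Solution. Z/7Z is abelian, so all 7 irreducible complex representations are 1-dimensional. They are given by chi_k(m) = zeta_7^(k*m) for k = 0,...,6. Row orthogonality: sum_m chi_k(m) conj(chi_l(m)) = 7 * [k = l].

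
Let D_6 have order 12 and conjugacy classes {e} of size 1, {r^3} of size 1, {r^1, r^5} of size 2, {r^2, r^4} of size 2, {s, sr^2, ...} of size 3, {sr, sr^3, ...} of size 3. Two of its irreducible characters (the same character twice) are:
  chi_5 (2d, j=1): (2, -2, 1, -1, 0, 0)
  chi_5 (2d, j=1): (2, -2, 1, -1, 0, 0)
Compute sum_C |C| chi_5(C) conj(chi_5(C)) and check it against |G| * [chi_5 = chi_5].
Sum = 12 = |G| = 12; so <chi_5, chi_5> = 1 (norm-1 confirms irreducibility).

Justification: Compute term by term over conjugacy classes (|C| * chi_5(C) * conj(chi_5(C))):
  1*(2)*conj(2) + 1*(-2)*conj(-2) + 2*(1)*conj(1) + 2*(-1)*conj(-1) + 3*(0)*conj(0) + 3*(0)*conj(0)
  = (4) + (4) + (2) + (2) + (0) + (0)
  = 12.
Dividing by |G| = 12 gives 12/12 = 1, matching the row-orthogonality relation <chi_5, chi_5> = [chi_5 = chi_5].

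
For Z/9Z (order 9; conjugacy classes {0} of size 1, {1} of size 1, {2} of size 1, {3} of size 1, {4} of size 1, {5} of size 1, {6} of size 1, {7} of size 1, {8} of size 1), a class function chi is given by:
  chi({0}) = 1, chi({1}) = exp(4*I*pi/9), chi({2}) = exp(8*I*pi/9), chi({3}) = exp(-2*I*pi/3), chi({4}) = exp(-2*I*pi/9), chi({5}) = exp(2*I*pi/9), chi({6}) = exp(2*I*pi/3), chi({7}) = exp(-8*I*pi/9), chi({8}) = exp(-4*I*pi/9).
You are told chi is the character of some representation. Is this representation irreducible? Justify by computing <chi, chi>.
Irreducible: <chi, chi> = 1.

Argument: <chi, chi> = (1/|G|) sum_C |C| * |chi(C)|^2 = (1/9)[1*|1|^2 + 1*|exp(4*I*pi/9)|^2 + 1*|exp(8*I*pi/9)|^2 + 1*|exp(-2*I*pi/3)|^2 + 1*|exp(-2*I*pi/9)|^2 + 1*|exp(2*I*pi/9)|^2 + 1*|exp(2*I*pi/3)|^2 + 1*|exp(-8*I*pi/9)|^2 + 1*|exp(-4*I*pi/9)|^2]
  = (1/9)[(1) + (1) + (1) + (1) + (1) + (1) + (1) + (1) + (1)] = 9/9 = 1.
(Exp terms are combined using exp(i*s)*conj(exp(i*t)) = exp(i*(s-t)), and sums of them are collapsed using the identity that for every m > 1 the m distinct m-th roots of unity sum to 0, e.g. 1 + exp(2*I*pi/3) + exp(-2*I*pi/3) = 0.)
A character is irreducible iff <chi, chi> = 1, so this representation is irreducible.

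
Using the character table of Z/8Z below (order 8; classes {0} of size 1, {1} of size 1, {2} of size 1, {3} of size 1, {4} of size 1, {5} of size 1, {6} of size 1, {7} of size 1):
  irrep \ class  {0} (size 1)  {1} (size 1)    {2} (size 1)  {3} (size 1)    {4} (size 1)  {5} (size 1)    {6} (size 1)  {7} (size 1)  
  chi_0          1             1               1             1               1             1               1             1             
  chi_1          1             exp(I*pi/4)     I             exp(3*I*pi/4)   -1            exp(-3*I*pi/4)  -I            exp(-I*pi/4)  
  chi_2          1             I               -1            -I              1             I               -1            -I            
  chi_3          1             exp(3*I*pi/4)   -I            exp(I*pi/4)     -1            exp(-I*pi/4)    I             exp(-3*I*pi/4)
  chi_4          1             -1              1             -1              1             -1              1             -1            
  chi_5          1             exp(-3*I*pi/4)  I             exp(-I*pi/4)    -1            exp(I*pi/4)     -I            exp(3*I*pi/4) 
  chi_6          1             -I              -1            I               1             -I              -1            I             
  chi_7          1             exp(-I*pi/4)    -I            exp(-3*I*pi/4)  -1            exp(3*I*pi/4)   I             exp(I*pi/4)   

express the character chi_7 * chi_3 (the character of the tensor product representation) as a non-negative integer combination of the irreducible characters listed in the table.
chi_7 tensor chi_3 = chi_2 (all other irreducibles have multiplicity 0).

The character of a tensor product is the pointwise product (chi_7 * chi_3)(C) = chi_7(C) * chi_3(C):
  {0}: (1)*(1), {1}: (exp(-I*pi/4))*(exp(3*I*pi/4)), {2}: (-I)*(-I), {3}: (exp(-3*I*pi/4))*(exp(I*pi/4)), {4}: (-1)*(-1), {5}: (exp(3*I*pi/4))*(exp(-I*pi/4)), {6}: (I)*(I), {7}: (exp(I*pi/4))*(exp(-3*I*pi/4))
so (chi_7 * chi_3) takes values
  {0} -> 1, {1} -> I, {2} -> -1, {3} -> -I, {4} -> 1, {5} -> I, {6} -> -1, {7} -> -I.
Now take the inner product of this character with each irreducible chi from the table, <chi_7*chi_3, chi> = (1/8) sum_C |C| (chi_7*chi_3)(C) conj(chi(C)):
  <chi_7*chi_3, chi_0> = (1/8)[1*(1)*conj(1) + 1*(I)*conj(1) + 1*(-1)*conj(1) + 1*(-I)*conj(1) + 1*(1)*conj(1) + 1*(I)*conj(1) + 1*(-1)*conj(1) + 1*(-I)*conj(1)]
      = (1/8)[(1) + (I) + (-1) + (-I) + (1) + (I) + (-1) + (-I)] = 0/8 = 0
  <chi_7*chi_3, chi_1> = (1/8)[1*(1)*conj(1) + 1*(I)*conj(exp(I*pi/4)) + 1*(-1)*conj(I) + 1*(-I)*conj(exp(3*I*pi/4)) + 1*(1)*conj(-1) + 1*(I)*conj(exp(-3*I*pi/4)) + 1*(-1)*conj(-I) + 1*(-I)*conj(exp(-I*pi/4))]
      = (1/8)[(1) + (exp(I*pi/4)) + (I) + (-exp(-I*pi/4)) + (-1) + (exp(-3*I*pi/4)) + (-I) + (-exp(3*I*pi/4))] = 0/8 = 0
  <chi_7*chi_3, chi_2> = (1/8)[1*(1)*conj(1) + 1*(I)*conj(I) + 1*(-1)*conj(-1) + 1*(-I)*conj(-I) + 1*(1)*conj(1) + 1*(I)*conj(I) + 1*(-1)*conj(-1) + 1*(-I)*conj(-I)]
      = (1/8)[(1) + (1) + (1) + (1) + (1) + (1) + (1) + (1)] = 8/8 = 1
  <chi_7*chi_3, chi_3> = (1/8)[1*(1)*conj(1) + 1*(I)*conj(exp(3*I*pi/4)) + 1*(-1)*conj(-I) + 1*(-I)*conj(exp(I*pi/4)) + 1*(1)*conj(-1) + 1*(I)*conj(exp(-I*pi/4)) + 1*(-1)*conj(I) + 1*(-I)*conj(exp(-3*I*pi/4))]
      = (1/8)[(1) + (exp(-I*pi/4)) + (-I) + (-exp(I*pi/4)) + (-1) + (exp(3*I*pi/4)) + (I) + (-exp(-3*I*pi/4))] = 0/8 = 0
  <chi_7*chi_3, chi_4> = (1/8)[1*(1)*conj(1) + 1*(I)*conj(-1) + 1*(-1)*conj(1) + 1*(-I)*conj(-1) + 1*(1)*conj(1) + 1*(I)*conj(-1) + 1*(-1)*conj(1) + 1*(-I)*conj(-1)]
      = (1/8)[(1) + (-I) + (-1) + (I) + (1) + (-I) + (-1) + (I)] = 0/8 = 0
  <chi_7*chi_3, chi_5> = (1/8)[1*(1)*conj(1) + 1*(I)*conj(exp(-3*I*pi/4)) + 1*(-1)*conj(I) + 1*(-I)*conj(exp(-I*pi/4)) + 1*(1)*conj(-1) + 1*(I)*conj(exp(I*pi/4)) + 1*(-1)*conj(-I) + 1*(-I)*conj(exp(3*I*pi/4))]
      = (1/8)[(1) + (exp(-3*I*pi/4)) + (I) + (-exp(3*I*pi/4)) + (-1) + (exp(I*pi/4)) + (-I) + (-exp(-I*pi/4))] = 0/8 = 0
  <chi_7*chi_3, chi_6> = (1/8)[1*(1)*conj(1) + 1*(I)*conj(-I) + 1*(-1)*conj(-1) + 1*(-I)*conj(I) + 1*(1)*conj(1) + 1*(I)*conj(-I) + 1*(-1)*conj(-1) + 1*(-I)*conj(I)]
      = (1/8)[(1) + (-1) + (1) + (-1) + (1) + (-1) + (1) + (-1)] = 0/8 = 0
  <chi_7*chi_3, chi_7> = (1/8)[1*(1)*conj(1) + 1*(I)*conj(exp(-I*pi/4)) + 1*(-1)*conj(-I) + 1*(-I)*conj(exp(-3*I*pi/4)) + 1*(1)*conj(-1) + 1*(I)*conj(exp(3*I*pi/4)) + 1*(-1)*conj(I) + 1*(-I)*conj(exp(I*pi/4))]
      = (1/8)[(1) + (exp(3*I*pi/4)) + (-I) + (-exp(-3*I*pi/4)) + (-1) + (exp(-I*pi/4)) + (I) + (-exp(I*pi/4))] = 0/8 = 0
(Exp terms are combined using exp(i*s)*conj(exp(i*t)) = exp(i*(s-t)), and sums of them are collapsed using the identity that for every m > 1 the m distinct m-th roots of unity sum to 0, e.g. 1 + exp(2*I*pi/3) + exp(-2*I*pi/3) = 0.)
Hence the multiplicities are chi_2: 1. Dimension check: dim(chi_7)*dim(chi_3) = 1*1 = 1 and sum (mult * dim) = 1*1 = 1.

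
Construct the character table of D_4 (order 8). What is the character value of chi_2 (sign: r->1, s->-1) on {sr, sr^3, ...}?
Conjugacy classes: {e} of size 1, {r^2} of size 1, {r^1, r^3} of size 2, {s, sr^2, ...} of size 2, {sr, sr^3, ...} of size 2.
Character table:
  irrep \ class              {e} (size 1)  {r^2} (size 1)  {r^1, r^3} (size 2)  {s, sr^2, ...} (size 2)  {sr, sr^3, ...} (size 2)
  chi_1 (triv)               1             1               1                    1                        1                       
  chi_2 (sign: r->1, s->-1)  1             1               1                    -1                       -1                      
  chi_3 (r->-1, s->1)        1             1               -1                   1                        -1                      
  chi_4 (r->-1, s->-1)       1             1               -1                   -1                       1                       
  chi_5 (2d, j=1)            2             -2              0                    0                        0                       

Spot check: chi_2 (sign: r->1, s->-1) on {sr, sr^3, ...} = -1.

Reasoning: D_4 has order 2*4 = 8 with 5 conjugacy classes, hence 5 irreducibles. Sum of squared dims 1 + 1 + 1 + 1 + 4 = 8 = |G|. Linear characters come from the abelianisation; the 2-dimensional irreps have character r^k -> 2*cos(2*pi*j*k/4), reflections -> 0.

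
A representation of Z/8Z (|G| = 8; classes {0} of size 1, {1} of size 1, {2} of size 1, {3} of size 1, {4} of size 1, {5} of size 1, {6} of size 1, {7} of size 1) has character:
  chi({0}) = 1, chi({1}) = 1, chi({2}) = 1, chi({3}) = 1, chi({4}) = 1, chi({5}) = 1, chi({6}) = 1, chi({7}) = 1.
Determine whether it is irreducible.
Irreducible: <chi, chi> = 1.

Reasoning: <chi, chi> = (1/|G|) sum_C |C| * |chi(C)|^2 = (1/8)[1*|1|^2 + 1*|1|^2 + 1*|1|^2 + 1*|1|^2 + 1*|1|^2 + 1*|1|^2 + 1*|1|^2 + 1*|1|^2]
  = (1/8)[(1) + (1) + (1) + (1) + (1) + (1) + (1) + (1)] = 8/8 = 1.
(Exp terms are combined using exp(i*s)*conj(exp(i*t)) = exp(i*(s-t)), and sums of them are collapsed using the identity that for every m > 1 the m distinct m-th roots of unity sum to 0, e.g. 1 + exp(2*I*pi/3) + exp(-2*I*pi/3) = 0.)
A character is irreducible iff <chi, chi> = 1, so this representation is irreducible.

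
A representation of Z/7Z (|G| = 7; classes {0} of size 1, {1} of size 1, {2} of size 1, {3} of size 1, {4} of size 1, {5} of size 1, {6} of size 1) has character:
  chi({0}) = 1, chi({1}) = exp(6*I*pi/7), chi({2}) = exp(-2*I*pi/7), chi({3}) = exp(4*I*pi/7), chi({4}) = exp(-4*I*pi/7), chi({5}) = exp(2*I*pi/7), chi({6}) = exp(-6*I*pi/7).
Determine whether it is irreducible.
Irreducible: <chi, chi> = 1.

Working: <chi, chi> = (1/|G|) sum_C |C| * |chi(C)|^2 = (1/7)[1*|1|^2 + 1*|exp(6*I*pi/7)|^2 + 1*|exp(-2*I*pi/7)|^2 + 1*|exp(4*I*pi/7)|^2 + 1*|exp(-4*I*pi/7)|^2 + 1*|exp(2*I*pi/7)|^2 + 1*|exp(-6*I*pi/7)|^2]
  = (1/7)[(1) + (1) + (1) + (1) + (1) + (1) + (1)] = 7/7 = 1.
(Exp terms are combined using exp(i*s)*conj(exp(i*t)) = exp(i*(s-t)), and sums of them are collapsed using the identity that for every m > 1 the m distinct m-th roots of unity sum to 0, e.g. 1 + exp(2*I*pi/3) + exp(-2*I*pi/3) = 0.)
A character is irreducible iff <chi, chi> = 1, so this representation is irreducible.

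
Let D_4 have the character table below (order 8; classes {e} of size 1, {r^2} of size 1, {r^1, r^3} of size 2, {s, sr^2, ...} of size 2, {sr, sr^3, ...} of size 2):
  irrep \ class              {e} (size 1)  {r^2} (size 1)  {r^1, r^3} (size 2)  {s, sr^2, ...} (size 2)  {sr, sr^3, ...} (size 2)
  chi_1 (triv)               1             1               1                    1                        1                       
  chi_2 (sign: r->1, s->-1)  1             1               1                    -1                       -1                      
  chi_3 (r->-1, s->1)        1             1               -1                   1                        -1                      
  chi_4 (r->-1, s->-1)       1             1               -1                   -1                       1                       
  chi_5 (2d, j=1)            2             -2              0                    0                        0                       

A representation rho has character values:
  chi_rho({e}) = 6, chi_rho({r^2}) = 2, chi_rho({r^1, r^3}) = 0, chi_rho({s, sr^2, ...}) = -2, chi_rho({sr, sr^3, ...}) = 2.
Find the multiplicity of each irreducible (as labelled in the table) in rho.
Multiplicities: chi_1: 1, chi_2: 1, chi_3: 0, chi_4: 2, chi_5: 1.

Explanation: Use <chi_rho, chi> = (1/|G|) sum_C |C| * chi_rho(C) * conj(chi(C)) with |G| = 8 for each irreducible chi in the table:
  <chi_rho, chi_1> = (1/8)[1*(6)*conj(1) + 1*(2)*conj(1) + 2*(0)*conj(1) + 2*(-2)*conj(1) + 2*(2)*conj(1)]
      = (1/8)[(6) + (2) + (0) + (-4) + (4)] = 8/8 = 1
  <chi_rho, chi_2> = (1/8)[1*(6)*conj(1) + 1*(2)*conj(1) + 2*(0)*conj(1) + 2*(-2)*conj(-1) + 2*(2)*conj(-1)]
      = (1/8)[(6) + (2) + (0) + (4) + (-4)] = 8/8 = 1
  <chi_rho, chi_3> = (1/8)[1*(6)*conj(1) + 1*(2)*conj(1) + 2*(0)*conj(-1) + 2*(-2)*conj(1) + 2*(2)*conj(-1)]
      = (1/8)[(6) + (2) + (0) + (-4) + (-4)] = 0/8 = 0
  <chi_rho, chi_4> = (1/8)[1*(6)*conj(1) + 1*(2)*conj(1) + 2*(0)*conj(-1) + 2*(-2)*conj(-1) + 2*(2)*conj(1)]
      = (1/8)[(6) + (2) + (0) + (4) + (4)] = 16/8 = 2
  <chi_rho, chi_5> = (1/8)[1*(6)*conj(2) + 1*(2)*conj(-2) + 2*(0)*conj(0) + 2*(-2)*conj(0) + 2*(2)*conj(0)]
      = (1/8)[(12) + (-4) + (0) + (0) + (0)] = 8/8 = 1
Dimension check: dim(rho) = sum (mult * dim) = 1*1 + 1*1 + 0*1 + 2*1 + 1*2 = 6 = chi_rho(e) = 6.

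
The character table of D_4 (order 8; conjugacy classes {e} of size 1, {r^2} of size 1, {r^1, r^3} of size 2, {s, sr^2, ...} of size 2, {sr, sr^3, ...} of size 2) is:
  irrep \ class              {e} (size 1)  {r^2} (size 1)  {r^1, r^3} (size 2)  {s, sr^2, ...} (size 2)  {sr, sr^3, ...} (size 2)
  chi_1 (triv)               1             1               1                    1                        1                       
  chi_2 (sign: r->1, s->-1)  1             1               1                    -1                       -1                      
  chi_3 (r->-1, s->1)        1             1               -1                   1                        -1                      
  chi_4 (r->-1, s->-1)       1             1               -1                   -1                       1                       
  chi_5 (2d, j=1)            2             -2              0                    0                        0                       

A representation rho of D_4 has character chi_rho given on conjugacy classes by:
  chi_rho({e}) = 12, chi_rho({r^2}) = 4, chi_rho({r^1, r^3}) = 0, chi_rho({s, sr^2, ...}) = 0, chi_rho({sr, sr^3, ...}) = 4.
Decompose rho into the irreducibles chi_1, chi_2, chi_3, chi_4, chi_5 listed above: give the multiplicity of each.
Multiplicities: chi_1: 3, chi_2: 1, chi_3: 1, chi_4: 3, chi_5: 2.

Argument: Use <chi_rho, chi> = (1/|G|) sum_C |C| * chi_rho(C) * conj(chi(C)) with |G| = 8 for each irreducible chi in the table:
  <chi_rho, chi_1> = (1/8)[1*(12)*conj(1) + 1*(4)*conj(1) + 2*(0)*conj(1) + 2*(0)*conj(1) + 2*(4)*conj(1)]
      = (1/8)[(12) + (4) + (0) + (0) + (8)] = 24/8 = 3
  <chi_rho, chi_2> = (1/8)[1*(12)*conj(1) + 1*(4)*conj(1) + 2*(0)*conj(1) + 2*(0)*conj(-1) + 2*(4)*conj(-1)]
      = (1/8)[(12) + (4) + (0) + (0) + (-8)] = 8/8 = 1
  <chi_rho, chi_3> = (1/8)[1*(12)*conj(1) + 1*(4)*conj(1) + 2*(0)*conj(-1) + 2*(0)*conj(1) + 2*(4)*conj(-1)]
      = (1/8)[(12) + (4) + (0) + (0) + (-8)] = 8/8 = 1
  <chi_rho, chi_4> = (1/8)[1*(12)*conj(1) + 1*(4)*conj(1) + 2*(0)*conj(-1) + 2*(0)*conj(-1) + 2*(4)*conj(1)]
      = (1/8)[(12) + (4) + (0) + (0) + (8)] = 24/8 = 3
  <chi_rho, chi_5> = (1/8)[1*(12)*conj(2) + 1*(4)*conj(-2) + 2*(0)*conj(0) + 2*(0)*conj(0) + 2*(4)*conj(0)]
      = (1/8)[(24) + (-8) + (0) + (0) + (0)] = 16/8 = 2
Dimension check: dim(rho) = sum (mult * dim) = 3*1 + 1*1 + 1*1 + 3*1 + 2*2 = 12 = chi_rho(e) = 12.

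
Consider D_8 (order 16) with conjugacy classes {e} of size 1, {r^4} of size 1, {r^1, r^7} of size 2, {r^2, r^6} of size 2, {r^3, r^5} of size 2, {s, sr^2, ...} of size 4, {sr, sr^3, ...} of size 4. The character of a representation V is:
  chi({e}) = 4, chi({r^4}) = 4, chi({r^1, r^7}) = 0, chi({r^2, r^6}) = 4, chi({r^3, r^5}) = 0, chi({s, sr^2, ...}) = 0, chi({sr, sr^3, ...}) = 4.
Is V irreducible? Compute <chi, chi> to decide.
Not irreducible (reducible): <chi, chi> = 8 > 1.

Derivation: <chi, chi> = (1/|G|) sum_C |C| * |chi(C)|^2 = (1/16)[1*|4|^2 + 1*|4|^2 + 2*|0|^2 + 2*|4|^2 + 2*|0|^2 + 4*|0|^2 + 4*|4|^2]
  = (1/16)[(16) + (16) + (0) + (32) + (0) + (0) + (64)] = 128/16 = 8.
A character is irreducible iff <chi, chi> = 1, so this representation is reducible.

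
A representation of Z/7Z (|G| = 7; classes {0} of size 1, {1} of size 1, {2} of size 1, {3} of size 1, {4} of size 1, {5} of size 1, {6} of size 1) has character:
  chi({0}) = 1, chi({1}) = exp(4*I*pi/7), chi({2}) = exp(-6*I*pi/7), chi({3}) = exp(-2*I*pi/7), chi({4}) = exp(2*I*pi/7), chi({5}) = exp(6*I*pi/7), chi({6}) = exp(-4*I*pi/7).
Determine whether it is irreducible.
Irreducible: <chi, chi> = 1.

Explanation: <chi, chi> = (1/|G|) sum_C |C| * |chi(C)|^2 = (1/7)[1*|1|^2 + 1*|exp(4*I*pi/7)|^2 + 1*|exp(-6*I*pi/7)|^2 + 1*|exp(-2*I*pi/7)|^2 + 1*|exp(2*I*pi/7)|^2 + 1*|exp(6*I*pi/7)|^2 + 1*|exp(-4*I*pi/7)|^2]
  = (1/7)[(1) + (1) + (1) + (1) + (1) + (1) + (1)] = 7/7 = 1.
(Exp terms are combined using exp(i*s)*conj(exp(i*t)) = exp(i*(s-t)), and sums of them are collapsed using the identity that for every m > 1 the m distinct m-th roots of unity sum to 0, e.g. 1 + exp(2*I*pi/3) + exp(-2*I*pi/3) = 0.)
A character is irreducible iff <chi, chi> = 1, so this representation is irreducible.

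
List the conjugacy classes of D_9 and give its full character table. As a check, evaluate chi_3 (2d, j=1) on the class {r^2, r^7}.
Conjugacy classes: {e} of size 1, {r^1, r^8} of size 2, {r^2, r^7} of size 2, {r^3, r^6} of size 2, {r^4, r^5} of size 2, {s, sr, ..., sr^8} of size 9.
Character table:
  irrep \ class              {e} (size 1)  {r^1, r^8} (size 2)  {r^2, r^7} (size 2)  {r^3, r^6} (size 2)  {r^4, r^5} (size 2)  {s, sr, ..., sr^8} (size 9)
  chi_1 (triv)               1             1                    1                    1                    1                    1                          
  chi_2 (sign: r->1, s->-1)  1             1                    1                    1                    1                    -1                         
  chi_3 (2d, j=1)            2             2*cos(2*pi/9)        2*cos(4*pi/9)        -1                   -2*cos(pi/9)         0                          
  chi_4 (2d, j=2)            2             2*cos(4*pi/9)        -2*cos(pi/9)         -1                   2*cos(2*pi/9)        0                          
  chi_5 (2d, j=3)            2             -1                   -1                   2                    -1                   0                          
  chi_6 (2d, j=4)            2             -2*cos(pi/9)         2*cos(2*pi/9)        -1                   2*cos(4*pi/9)        0                          

Spot check: chi_3 (2d, j=1) on {r^2, r^7} = 2*cos(4*pi/9).

Details: D_9 has order 2*9 = 18 with 6 conjugacy classes, hence 6 irreducibles. Sum of squared dims 1 + 1 + 4 + 4 + 4 + 4 = 18 = |G|. Linear characters come from the abelianisation; the 2-dimensional irreps have character r^k -> 2*cos(2*pi*j*k/9), reflections -> 0.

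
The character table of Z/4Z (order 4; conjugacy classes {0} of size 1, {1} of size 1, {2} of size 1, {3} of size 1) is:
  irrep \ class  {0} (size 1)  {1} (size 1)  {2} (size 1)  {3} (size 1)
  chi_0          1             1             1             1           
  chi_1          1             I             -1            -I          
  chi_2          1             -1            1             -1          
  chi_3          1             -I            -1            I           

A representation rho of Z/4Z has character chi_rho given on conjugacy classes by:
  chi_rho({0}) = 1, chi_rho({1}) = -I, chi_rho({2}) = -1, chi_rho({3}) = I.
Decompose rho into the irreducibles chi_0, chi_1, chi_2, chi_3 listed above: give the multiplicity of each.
Multiplicities: chi_0: 0, chi_1: 0, chi_2: 0, chi_3: 1.

Explanation: Use <chi_rho, chi> = (1/|G|) sum_C |C| * chi_rho(C) * conj(chi(C)) with |G| = 4 for each irreducible chi in the table:
  <chi_rho, chi_0> = (1/4)[1*(1)*conj(1) + 1*(-I)*conj(1) + 1*(-1)*conj(1) + 1*(I)*conj(1)]
      = (1/4)[(1) + (-I) + (-1) + (I)] = 0/4 = 0
  <chi_rho, chi_1> = (1/4)[1*(1)*conj(1) + 1*(-I)*conj(I) + 1*(-1)*conj(-1) + 1*(I)*conj(-I)]
      = (1/4)[(1) + (-1) + (1) + (-1)] = 0/4 = 0
  <chi_rho, chi_2> = (1/4)[1*(1)*conj(1) + 1*(-I)*conj(-1) + 1*(-1)*conj(1) + 1*(I)*conj(-1)]
      = (1/4)[(1) + (I) + (-1) + (-I)] = 0/4 = 0
  <chi_rho, chi_3> = (1/4)[1*(1)*conj(1) + 1*(-I)*conj(-I) + 1*(-1)*conj(-1) + 1*(I)*conj(I)]
      = (1/4)[(1) + (1) + (1) + (1)] = 4/4 = 1
(Exp terms are combined using exp(i*s)*conj(exp(i*t)) = exp(i*(s-t)), and sums of them are collapsed using the identity that for every m > 1 the m distinct m-th roots of unity sum to 0, e.g. 1 + exp(2*I*pi/3) + exp(-2*I*pi/3) = 0.)
Dimension check: dim(rho) = sum (mult * dim) = 0*1 + 0*1 + 0*1 + 1*1 = 1 = chi_rho(e) = 1.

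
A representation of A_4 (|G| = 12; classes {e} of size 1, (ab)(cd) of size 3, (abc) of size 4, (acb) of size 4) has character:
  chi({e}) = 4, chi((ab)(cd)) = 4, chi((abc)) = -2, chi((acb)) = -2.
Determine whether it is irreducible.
Not irreducible (reducible): <chi, chi> = 8 > 1.

Working: <chi, chi> = (1/|G|) sum_C |C| * |chi(C)|^2 = (1/12)[1*|4|^2 + 3*|4|^2 + 4*|-2|^2 + 4*|-2|^2]
  = (1/12)[(16) + (48) + (16) + (16)] = 96/12 = 8.
(Exp terms are combined using exp(i*s)*conj(exp(i*t)) = exp(i*(s-t)), and sums of them are collapsed using the identity that for every m > 1 the m distinct m-th roots of unity sum to 0, e.g. 1 + exp(2*I*pi/3) + exp(-2*I*pi/3) = 0.)
A character is irreducible iff <chi, chi> = 1, so this representation is reducible.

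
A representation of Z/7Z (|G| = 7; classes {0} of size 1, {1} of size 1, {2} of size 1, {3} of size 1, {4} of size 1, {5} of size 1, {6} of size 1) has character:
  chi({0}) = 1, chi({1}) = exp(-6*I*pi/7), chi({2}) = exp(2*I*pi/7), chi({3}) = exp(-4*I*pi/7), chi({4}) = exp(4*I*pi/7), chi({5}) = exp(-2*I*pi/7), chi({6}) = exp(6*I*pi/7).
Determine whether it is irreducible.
Irreducible: <chi, chi> = 1.

Argument: <chi, chi> = (1/|G|) sum_C |C| * |chi(C)|^2 = (1/7)[1*|1|^2 + 1*|exp(-6*I*pi/7)|^2 + 1*|exp(2*I*pi/7)|^2 + 1*|exp(-4*I*pi/7)|^2 + 1*|exp(4*I*pi/7)|^2 + 1*|exp(-2*I*pi/7)|^2 + 1*|exp(6*I*pi/7)|^2]
  = (1/7)[(1) + (1) + (1) + (1) + (1) + (1) + (1)] = 7/7 = 1.
(Exp terms are combined using exp(i*s)*conj(exp(i*t)) = exp(i*(s-t)), and sums of them are collapsed using the identity that for every m > 1 the m distinct m-th roots of unity sum to 0, e.g. 1 + exp(2*I*pi/3) + exp(-2*I*pi/3) = 0.)
A character is irreducible iff <chi, chi> = 1, so this representation is irreducible.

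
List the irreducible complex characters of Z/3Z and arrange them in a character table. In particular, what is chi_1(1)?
Character table of Z/3Z (irreps indexed chi_0,...,chi_2 with chi_k(m) = zeta_3^(k*m), zeta_3 = exp(2*pi*i/3)):
  irrep \ class  {0} (size 1)  {1} (size 1)    {2} (size 1)  
  chi_0          1             1               1             
  chi_1          1             exp(2*I*pi/3)   exp(-2*I*pi/3)
  chi_2          1             exp(-2*I*pi/3)  exp(2*I*pi/3) 

Spot check: chi_1(1) = zeta_3^(1*1) = zeta_3^1 = exp(2*I*pi/3).

Argument: Z/3Z is abelian, so all 3 irreducible complex representations are 1-dimensional. They are given by chi_k(m) = zeta_3^(k*m) for k = 0,...,2. Row orthogonality: sum_m chi_k(m) conj(chi_l(m)) = 3 * [k = l].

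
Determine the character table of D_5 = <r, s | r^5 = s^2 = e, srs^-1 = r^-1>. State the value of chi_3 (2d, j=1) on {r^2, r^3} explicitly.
Conjugacy classes: {e} of size 1, {r^1, r^4} of size 2, {r^2, r^3} of size 2, {s, sr, ..., sr^4} of size 5.
Character table:
  irrep \ class              {e} (size 1)  {r^1, r^4} (size 2)  {r^2, r^3} (size 2)  {s, sr, ..., sr^4} (size 5)
  chi_1 (triv)               1             1                    1                    1                          
  chi_2 (sign: r->1, s->-1)  1             1                    1                    -1                         
  chi_3 (2d, j=1)            2             -1/2 + sqrt(5)/2     -sqrt(5)/2 - 1/2     0                          
  chi_4 (2d, j=2)            2             -sqrt(5)/2 - 1/2     -1/2 + sqrt(5)/2     0                          

Spot check: chi_3 (2d, j=1) on {r^2, r^3} = -sqrt(5)/2 - 1/2.

Solution. D_5 has order 2*5 = 10 with 4 conjugacy classes, hence 4 irreducibles. Sum of squared dims 1 + 1 + 4 + 4 = 10 = |G|. Linear characters come from the abelianisation; the 2-dimensional irreps have character r^k -> 2*cos(2*pi*j*k/5), reflections -> 0.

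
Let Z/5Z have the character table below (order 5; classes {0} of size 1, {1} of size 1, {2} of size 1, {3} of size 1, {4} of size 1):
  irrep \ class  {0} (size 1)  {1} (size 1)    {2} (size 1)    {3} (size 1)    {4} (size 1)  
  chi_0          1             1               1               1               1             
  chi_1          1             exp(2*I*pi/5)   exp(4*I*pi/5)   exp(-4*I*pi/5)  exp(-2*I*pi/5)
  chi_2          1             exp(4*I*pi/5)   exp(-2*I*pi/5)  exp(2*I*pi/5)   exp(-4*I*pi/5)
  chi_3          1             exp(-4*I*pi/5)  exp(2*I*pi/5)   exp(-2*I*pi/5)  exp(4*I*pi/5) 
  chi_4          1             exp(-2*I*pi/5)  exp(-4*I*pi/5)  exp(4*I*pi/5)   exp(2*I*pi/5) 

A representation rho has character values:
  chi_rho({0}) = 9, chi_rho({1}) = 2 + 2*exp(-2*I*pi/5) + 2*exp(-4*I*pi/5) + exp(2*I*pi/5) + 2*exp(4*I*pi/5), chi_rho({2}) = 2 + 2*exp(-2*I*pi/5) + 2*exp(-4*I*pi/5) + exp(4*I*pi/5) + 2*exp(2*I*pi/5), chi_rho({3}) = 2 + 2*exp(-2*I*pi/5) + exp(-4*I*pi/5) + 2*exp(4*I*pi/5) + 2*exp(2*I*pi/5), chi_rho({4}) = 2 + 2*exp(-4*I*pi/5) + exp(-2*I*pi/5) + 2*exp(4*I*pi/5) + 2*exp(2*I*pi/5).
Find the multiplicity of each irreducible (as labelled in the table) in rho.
Multiplicities: chi_0: 2, chi_1: 1, chi_2: 2, chi_3: 2, chi_4: 2.

Working: Use <chi_rho, chi> = (1/|G|) sum_C |C| * chi_rho(C) * conj(chi(C)) with |G| = 5 for each irreducible chi in the table:
  <chi_rho, chi_0> = (1/5)[1*(9)*conj(1) + 1*(2 + 2*exp(-2*I*pi/5) + 2*exp(-4*I*pi/5) + exp(2*I*pi/5) + 2*exp(4*I*pi/5))*conj(1) + 1*(2 + 2*exp(-2*I*pi/5) + 2*exp(-4*I*pi/5) + exp(4*I*pi/5) + 2*exp(2*I*pi/5))*conj(1) + 1*(2 + 2*exp(-2*I*pi/5) + exp(-4*I*pi/5) + 2*exp(4*I*pi/5) + 2*exp(2*I*pi/5))*conj(1) + 1*(2 + 2*exp(-4*I*pi/5) + exp(-2*I*pi/5) + 2*exp(4*I*pi/5) + 2*exp(2*I*pi/5))*conj(1)]
      = (1/5)[(9) + (2 + 2*exp(-2*I*pi/5) + 2*exp(-4*I*pi/5) + exp(2*I*pi/5) + 2*exp(4*I*pi/5)) + (2 + 2*exp(-2*I*pi/5) + 2*exp(-4*I*pi/5) + exp(4*I*pi/5) + 2*exp(2*I*pi/5)) + (2 + 2*exp(-2*I*pi/5) + exp(-4*I*pi/5) + 2*exp(4*I*pi/5) + 2*exp(2*I*pi/5)) + (2 + 2*exp(-4*I*pi/5) + exp(-2*I*pi/5) + 2*exp(4*I*pi/5) + 2*exp(2*I*pi/5))] = 10/5 = 2
  <chi_rho, chi_1> = (1/5)[1*(9)*conj(1) + 1*(2 + 2*exp(-2*I*pi/5) + 2*exp(-4*I*pi/5) + exp(2*I*pi/5) + 2*exp(4*I*pi/5))*conj(exp(2*I*pi/5)) + 1*(2 + 2*exp(-2*I*pi/5) + 2*exp(-4*I*pi/5) + exp(4*I*pi/5) + 2*exp(2*I*pi/5))*conj(exp(4*I*pi/5)) + 1*(2 + 2*exp(-2*I*pi/5) + exp(-4*I*pi/5) + 2*exp(4*I*pi/5) + 2*exp(2*I*pi/5))*conj(exp(-4*I*pi/5)) + 1*(2 + 2*exp(-4*I*pi/5) + exp(-2*I*pi/5) + 2*exp(4*I*pi/5) + 2*exp(2*I*pi/5))*conj(exp(-2*I*pi/5))]
      = (1/5)[(9) + (-1) + (-1) + (-1) + (-1)] = 5/5 = 1
  <chi_rho, chi_2> = (1/5)[1*(9)*conj(1) + 1*(2 + 2*exp(-2*I*pi/5) + 2*exp(-4*I*pi/5) + exp(2*I*pi/5) + 2*exp(4*I*pi/5))*conj(exp(4*I*pi/5)) + 1*(2 + 2*exp(-2*I*pi/5) + 2*exp(-4*I*pi/5) + exp(4*I*pi/5) + 2*exp(2*I*pi/5))*conj(exp(-2*I*pi/5)) + 1*(2 + 2*exp(-2*I*pi/5) + exp(-4*I*pi/5) + 2*exp(4*I*pi/5) + 2*exp(2*I*pi/5))*conj(exp(2*I*pi/5)) + 1*(2 + 2*exp(-4*I*pi/5) + exp(-2*I*pi/5) + 2*exp(4*I*pi/5) + 2*exp(2*I*pi/5))*conj(exp(-4*I*pi/5))]
      = (1/5)[(9) + (2 + 2*exp(-4*I*pi/5) + exp(-2*I*pi/5) + 2*exp(4*I*pi/5) + 2*exp(2*I*pi/5)) + (2 + 2*exp(-2*I*pi/5) + exp(-4*I*pi/5) + 2*exp(4*I*pi/5) + 2*exp(2*I*pi/5)) + (2 + 2*exp(-2*I*pi/5) + 2*exp(-4*I*pi/5) + exp(4*I*pi/5) + 2*exp(2*I*pi/5)) + (2 + 2*exp(-2*I*pi/5) + 2*exp(-4*I*pi/5) + exp(2*I*pi/5) + 2*exp(4*I*pi/5))] = 10/5 = 2
  <chi_rho, chi_3> = (1/5)[1*(9)*conj(1) + 1*(2 + 2*exp(-2*I*pi/5) + 2*exp(-4*I*pi/5) + exp(2*I*pi/5) + 2*exp(4*I*pi/5))*conj(exp(-4*I*pi/5)) + 1*(2 + 2*exp(-2*I*pi/5) + 2*exp(-4*I*pi/5) + exp(4*I*pi/5) + 2*exp(2*I*pi/5))*conj(exp(2*I*pi/5)) + 1*(2 + 2*exp(-2*I*pi/5) + exp(-4*I*pi/5) + 2*exp(4*I*pi/5) + 2*exp(2*I*pi/5))*conj(exp(-2*I*pi/5)) + 1*(2 + 2*exp(-4*I*pi/5) + exp(-2*I*pi/5) + 2*exp(4*I*pi/5) + 2*exp(2*I*pi/5))*conj(exp(4*I*pi/5))]
      = (1/5)[(9) + (2 + 2*exp(-2*I*pi/5) + exp(-4*I*pi/5) + 2*exp(4*I*pi/5) + 2*exp(2*I*pi/5)) + (2 + 2*exp(-2*I*pi/5) + 2*exp(-4*I*pi/5) + exp(2*I*pi/5) + 2*exp(4*I*pi/5)) + (2 + 2*exp(-4*I*pi/5) + exp(-2*I*pi/5) + 2*exp(4*I*pi/5) + 2*exp(2*I*pi/5)) + (2 + 2*exp(-2*I*pi/5) + 2*exp(-4*I*pi/5) + exp(4*I*pi/5) + 2*exp(2*I*pi/5))] = 10/5 = 2
  <chi_rho, chi_4> = (1/5)[1*(9)*conj(1) + 1*(2 + 2*exp(-2*I*pi/5) + 2*exp(-4*I*pi/5) + exp(2*I*pi/5) + 2*exp(4*I*pi/5))*conj(exp(-2*I*pi/5)) + 1*(2 + 2*exp(-2*I*pi/5) + 2*exp(-4*I*pi/5) + exp(4*I*pi/5) + 2*exp(2*I*pi/5))*conj(exp(-4*I*pi/5)) + 1*(2 + 2*exp(-2*I*pi/5) + exp(-4*I*pi/5) + 2*exp(4*I*pi/5) + 2*exp(2*I*pi/5))*conj(exp(4*I*pi/5)) + 1*(2 + 2*exp(-4*I*pi/5) + exp(-2*I*pi/5) + 2*exp(4*I*pi/5) + 2*exp(2*I*pi/5))*conj(exp(2*I*pi/5))]
      = (1/5)[(9) + (2 + 2*exp(-2*I*pi/5) + 2*exp(-4*I*pi/5) + exp(4*I*pi/5) + 2*exp(2*I*pi/5)) + (2 + 2*exp(-4*I*pi/5) + exp(-2*I*pi/5) + 2*exp(4*I*pi/5) + 2*exp(2*I*pi/5)) + (2 + 2*exp(-2*I*pi/5) + 2*exp(-4*I*pi/5) + exp(2*I*pi/5) + 2*exp(4*I*pi/5)) + (2 + 2*exp(-2*I*pi/5) + exp(-4*I*pi/5) + 2*exp(4*I*pi/5) + 2*exp(2*I*pi/5))] = 10/5 = 2
(Exp terms are combined using exp(i*s)*conj(exp(i*t)) = exp(i*(s-t)), and sums of them are collapsed using the identity that for every m > 1 the m distinct m-th roots of unity sum to 0, e.g. 1 + exp(2*I*pi/3) + exp(-2*I*pi/3) = 0.)
Dimension check: dim(rho) = sum (mult * dim) = 2*1 + 1*1 + 2*1 + 2*1 + 2*1 = 9 = chi_rho(e) = 9.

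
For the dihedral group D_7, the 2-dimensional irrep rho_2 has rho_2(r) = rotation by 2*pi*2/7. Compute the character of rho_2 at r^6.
chi_{rho_2}(r^6) = 2*cos(2*pi*2*6/7) = -2*cos(3*pi/7)

Reasoning: rho_2(r^6) is rotation by angle 2*pi*2*6/7, whose trace is 2*cos(2*pi*2*6/7) = -2*cos(3*pi/7).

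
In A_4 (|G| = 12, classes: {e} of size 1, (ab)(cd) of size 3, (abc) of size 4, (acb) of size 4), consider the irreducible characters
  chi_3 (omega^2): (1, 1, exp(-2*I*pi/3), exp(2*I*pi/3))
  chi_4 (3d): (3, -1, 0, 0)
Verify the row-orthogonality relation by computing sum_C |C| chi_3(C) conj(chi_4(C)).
Sum = 0; so <chi_3, chi_4> = 0 (distinct irreducibles are orthogonal).

Proof sketch: Compute term by term over conjugacy classes (|C| * chi_3(C) * conj(chi_4(C))):
  1*(1)*conj(3) + 3*(1)*conj(-1) + 4*(exp(-2*I*pi/3))*conj(0) + 4*(exp(2*I*pi/3))*conj(0)
  = (3) + (-3) + (0) + (0)
  = 0.
(Exp terms are combined using exp(i*s)*conj(exp(i*t)) = exp(i*(s-t)), and sums of them are collapsed using the identity that for every m > 1 the m distinct m-th roots of unity sum to 0, e.g. 1 + exp(2*I*pi/3) + exp(-2*I*pi/3) = 0.)
Dividing by |G| = 12 gives 0/12 = 0, matching the row-orthogonality relation <chi_3, chi_4> = [chi_3 = chi_4].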